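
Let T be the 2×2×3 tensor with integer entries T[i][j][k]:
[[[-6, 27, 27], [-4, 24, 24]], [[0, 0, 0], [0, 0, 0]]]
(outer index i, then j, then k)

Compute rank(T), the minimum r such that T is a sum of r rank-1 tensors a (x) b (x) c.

2

Lower bound: in the mode-3 unfolding of T (rows indexed by k, columns by (i,j)) the 2×2 minor on rows k ∈ {0, 1}, columns (i,j) ∈ {(0,0), (0,1)} is det [[-6, -4], [27, 24]] = -36 ≠ 0, so that unfolding has rank ≥ 2 and hence rank(T) ≥ 2 (CP rank is at least every unfolding rank, though it can be larger).
Upper bound: T[i,:,:] = a[i]·M for every slice, with a = [1, 0] and M = [[-6, 27, 27], [-4, 24, 24]] (rows j, columns k).
Splitting M by its rows (j = 0, 1), M = [1, 0][-6, 27, 27]ᵀ + [0, 1][-4, 24, 24]ᵀ.
Hence T = [1, 0] (x) [1, 0] (x) [-6, 27, 27] + [1, 0] (x) [0, 1] (x) [-4, 24, 24], so rank(T) ≤ 2.
These bounds meet, so rank(T) = 2.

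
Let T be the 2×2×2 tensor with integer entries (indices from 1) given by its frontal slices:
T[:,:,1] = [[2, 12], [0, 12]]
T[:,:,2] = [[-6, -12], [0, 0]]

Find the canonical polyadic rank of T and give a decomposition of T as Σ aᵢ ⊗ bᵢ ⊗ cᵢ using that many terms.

rank(T) = 2

Lower bound: in the mode-3 unfolding of T (rows indexed by k, columns by (i,j)) the 2×2 minor on rows k ∈ {1, 2}, columns (i,j) ∈ {(1,1), (1,2)} is det [[2, 12], [-6, -12]] = 48 ≠ 0, so that unfolding has rank ≥ 2 and hence rank(T) ≥ 2 (CP rank is at least every unfolding rank, though it can be larger).
Upper bound: with S_k = T[:,:,k], the two rank-1 terms a₁b₁ᵀ, a₂b₂ᵀ are the rank-1 members of the pencil x·S₁ + y·S₂.
det(x·S₁ + y·S₂) is 24·x² − 72·xy = 24·(x − 3·y)(x), vanishing at (x:y) = (3:1) and (0:1).
M₁ = 3·S₁ + S₂ = [[0, 24], [0, 36]] = 12·[2, 3][0, 1]ᵀ and M₂ = S₂ = [[-6, -12], [0, 0]] = (-6)·[1, 0][1, 2]ᵀ, so take a₁ = [2, 3], b₁ = [0, 1], a₂ = [1, 0], b₂ = [1, 2].
Each slice is an integer combination of E₁ = a₁b₁ᵀ and E₂ = a₂b₂ᵀ: S₁ = 4·E₁ + 2·E₂, S₂ = −6·E₂; reading off coefficients, c₁ = [4, 0] and c₂ = [2, -6].
Hence T = [2, 3] ⊗ [0, 1] ⊗ [4, 0] + [1, 0] ⊗ [1, 2] ⊗ [2, -6], so rank(T) ≤ 2.
These bounds meet, so rank(T) = 2.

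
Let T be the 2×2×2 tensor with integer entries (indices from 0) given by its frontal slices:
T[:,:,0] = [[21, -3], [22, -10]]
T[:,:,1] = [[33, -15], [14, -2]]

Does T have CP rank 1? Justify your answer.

No

The mode-2 unfolding of T (rows indexed by j, columns by (i,k) = (0,0), (0,1), (1,0), (1,1)) is [[21, 33, 22, 14], [-3, -15, -10, -2]].
There the 2×2 minor on rows j ∈ {0, 1}, columns (i,k) ∈ {(0,0), (0,1)} is det [[21, 33], [-3, -15]] = -216 ≠ 0, so this unfolding has rank ≥ 2; CP rank is at least every unfolding rank, so rank(T) ≥ 2.
In particular rank(T) ≥ 2 > 1, so T is not rank-1.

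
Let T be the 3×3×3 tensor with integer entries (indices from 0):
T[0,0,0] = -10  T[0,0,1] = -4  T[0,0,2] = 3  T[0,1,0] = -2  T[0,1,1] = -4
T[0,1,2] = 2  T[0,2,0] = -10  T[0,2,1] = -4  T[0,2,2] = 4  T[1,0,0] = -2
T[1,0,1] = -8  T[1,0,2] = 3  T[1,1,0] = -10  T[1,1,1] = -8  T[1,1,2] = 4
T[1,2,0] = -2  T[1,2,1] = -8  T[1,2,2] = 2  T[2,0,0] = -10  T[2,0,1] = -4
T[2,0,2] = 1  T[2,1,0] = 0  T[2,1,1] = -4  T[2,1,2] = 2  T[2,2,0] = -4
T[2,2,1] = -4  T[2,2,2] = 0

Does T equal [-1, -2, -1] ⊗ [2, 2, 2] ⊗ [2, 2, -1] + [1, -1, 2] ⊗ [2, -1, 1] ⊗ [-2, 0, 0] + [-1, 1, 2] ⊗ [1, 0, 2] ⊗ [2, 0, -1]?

No

Reconstruct entry (2,0,0) from the claimed factors: Σₗ aₗ[2]bₗ[0]cₗ[0] = (-1)·(2)·(2) + (2)·(2)·(-2) + (2)·(1)·(2) = -8, but T[2,0,0] = -10. The claim is false.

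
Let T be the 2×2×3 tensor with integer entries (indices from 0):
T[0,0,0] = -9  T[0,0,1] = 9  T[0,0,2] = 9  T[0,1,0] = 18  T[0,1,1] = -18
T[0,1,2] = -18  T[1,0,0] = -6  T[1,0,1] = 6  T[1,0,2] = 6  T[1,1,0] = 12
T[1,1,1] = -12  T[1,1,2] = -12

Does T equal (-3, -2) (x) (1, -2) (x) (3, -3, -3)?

Yes

Reconstruct entrywise from the claimed factors. For example, T[0,0,2] = 9 and Σₗ aₗ[0]bₗ[0]cₗ[2] = (-3)·(1)·(-3) = 9; checking all 12 entries, every one matches. The claim holds.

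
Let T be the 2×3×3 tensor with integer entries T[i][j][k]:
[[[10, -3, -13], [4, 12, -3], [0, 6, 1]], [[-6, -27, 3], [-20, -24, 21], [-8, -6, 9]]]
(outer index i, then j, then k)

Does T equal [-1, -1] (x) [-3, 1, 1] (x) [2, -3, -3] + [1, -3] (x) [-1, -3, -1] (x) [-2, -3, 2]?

Reconstruct entry (0,0,0) from the claimed factors: Σₗ aₗ[0]bₗ[0]cₗ[0] = (-1)·(-3)·(2) + (1)·(-1)·(-2) = 8, but T[0,0,0] = 10. The claim is false.

No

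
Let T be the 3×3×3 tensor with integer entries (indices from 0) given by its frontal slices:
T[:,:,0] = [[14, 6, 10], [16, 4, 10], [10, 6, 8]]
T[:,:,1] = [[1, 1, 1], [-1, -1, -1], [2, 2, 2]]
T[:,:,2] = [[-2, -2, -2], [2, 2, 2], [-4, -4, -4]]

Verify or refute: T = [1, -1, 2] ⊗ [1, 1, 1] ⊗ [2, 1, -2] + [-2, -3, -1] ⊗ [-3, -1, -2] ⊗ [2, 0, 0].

Yes

Reconstruct entrywise from the claimed factors. For example, T[1,2,1] = -1 and Σₗ aₗ[1]bₗ[2]cₗ[1] = (-1)·(1)·(1) + (-3)·(-2)·(0) = -1; checking all 27 entries, every one matches. The claim holds.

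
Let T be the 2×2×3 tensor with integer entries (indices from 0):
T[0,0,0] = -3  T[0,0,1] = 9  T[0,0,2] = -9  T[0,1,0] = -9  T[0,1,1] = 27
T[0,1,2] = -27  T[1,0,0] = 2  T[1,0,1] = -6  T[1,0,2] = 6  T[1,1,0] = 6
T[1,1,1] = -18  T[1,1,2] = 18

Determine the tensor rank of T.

Lower bound: T ≠ 0 (e.g. T[0,0,0] = -3), so rank(T) ≥ 1.
Upper bound: the mode-1 fibre T[:,0,0] = [-3, 2] gives a = [3, -2] (primitive direction); the mode-2 fibre T[0,:,0] = [-3, -9] gives b = [1, 3]; then c[k] = T[0,0,k] / (a[0]·b[0]) = [-3, 9, -9] / 3 = [-1, 3, -3].
Expanding [3, -2] ⊗ [1, 3] ⊗ [-1, 3, -3] reproduces all 12 entries of T, so T = [3, -2] ⊗ [1, 3] ⊗ [-1, 3, -3] and rank(T) ≤ 1.
These bounds meet, so rank(T) = 1.

1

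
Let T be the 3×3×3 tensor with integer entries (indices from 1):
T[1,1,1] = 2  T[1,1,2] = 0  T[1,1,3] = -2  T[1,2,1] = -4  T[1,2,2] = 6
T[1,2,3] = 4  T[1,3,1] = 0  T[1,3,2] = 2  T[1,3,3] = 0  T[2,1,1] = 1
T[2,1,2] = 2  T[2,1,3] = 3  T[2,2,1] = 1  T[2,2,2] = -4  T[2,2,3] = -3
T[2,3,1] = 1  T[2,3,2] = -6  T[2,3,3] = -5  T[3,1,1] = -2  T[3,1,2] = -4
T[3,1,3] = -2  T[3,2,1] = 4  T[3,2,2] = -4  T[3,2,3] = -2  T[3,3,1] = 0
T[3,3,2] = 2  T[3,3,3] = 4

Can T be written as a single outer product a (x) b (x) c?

No

The mode-1 unfolding of T (rows indexed by i, columns by (j,k) = (1,1), (1,2), (1,3), (2,1), (2,2), (2,3), (3,1), (3,2), (3,3)) is [[2, 0, -2, -4, 6, 4, 0, 2, 0], [1, 2, 3, 1, -4, -3, 1, -6, -5], [-2, -4, -2, 4, -4, -2, 0, 2, 4]].
There the 3×3 minor on rows i ∈ {1, 2, 3}, columns (j,k) ∈ {(1,1), (1,2), (1,3)} is det [[2, 0, -2], [1, 2, 3], [-2, -4, -2]] = 16 ≠ 0, so this unfolding has rank ≥ 3; CP rank is at least every unfolding rank, so rank(T) ≥ 3.
In particular rank(T) ≥ 3 > 1, so T is not rank-1.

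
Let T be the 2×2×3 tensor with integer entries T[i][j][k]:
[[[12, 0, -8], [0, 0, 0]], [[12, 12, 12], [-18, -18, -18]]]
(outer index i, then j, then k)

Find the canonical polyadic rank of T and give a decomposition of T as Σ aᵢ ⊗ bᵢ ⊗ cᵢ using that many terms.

rank(T) = 2

Lower bound: the mode-1 unfolding of T (rows indexed by i, columns by (j,k) = (0,0), (0,1), (0,2), (1,0), (1,1), (1,2)) is [[12, 0, -8, 0, 0, 0], [12, 12, 12, -18, -18, -18]].
There the 2×2 minor on rows i ∈ {0, 1}, columns (j,k) ∈ {(0,0), (0,1)} is det [[12, 0], [12, 12]] = 144 ≠ 0, so this unfolding has rank ≥ 2; CP rank is at least every unfolding rank, so rank(T) ≥ 2. (This is only a lower bound: in general the CP rank may exceed every unfolding rank, so we still need to exhibit 2 rank-1 terms summing to T.)
Upper bound — finding two terms. Write S_k = T[:,:,k] for the frontal slices: S₀ = [[12, 0], [12, -18]], S₁ = [[0, 0], [12, -18]], S₂ = [[-8, 0], [12, -18]].
If T = a₁ ⊗ b₁ ⊗ c₁ + a₂ ⊗ b₂ ⊗ c₂ then each S_k = c₁[k]·a₁b₁ᵀ + c₂[k]·a₂b₂ᵀ. S₀ and S₁ are linearly independent, so a₁b₁ᵀ and a₂b₂ᵀ must span the same plane of matrices: they are the rank-1 matrices of the form x·S₀ + y·S₁.
det(x·S₀ + y·S₁) is −216·x² − 216·xy = (-216)·(x + y)(x), vanishing at (x:y) = (1:-1) and (0:1).
M₁ = S₀ − S₁ = [[12, 0], [0, 0]] = 12·[1, 0][1, 0]ᵀ and M₂ = S₁ = [[0, 0], [12, -18]] = 6·[0, 1][2, -3]ᵀ, so take a₁ = [1, 0], b₁ = [1, 0], a₂ = [0, 1], b₂ = [2, -3].
Each slice is an integer combination of E₁ = a₁b₁ᵀ and E₂ = a₂b₂ᵀ: S₀ = 12·E₁ + 6·E₂, S₁ = 6·E₂, S₂ = −8·E₁ + 6·E₂; reading off coefficients, c₁ = [12, 0, -8] and c₂ = [6, 6, 6].
Hence T = [1, 0] ⊗ [1, 0] ⊗ [12, 0, -8] + [0, 1] ⊗ [2, -3] ⊗ [6, 6, 6], so rank(T) ≤ 2.
These bounds meet, so rank(T) = 2.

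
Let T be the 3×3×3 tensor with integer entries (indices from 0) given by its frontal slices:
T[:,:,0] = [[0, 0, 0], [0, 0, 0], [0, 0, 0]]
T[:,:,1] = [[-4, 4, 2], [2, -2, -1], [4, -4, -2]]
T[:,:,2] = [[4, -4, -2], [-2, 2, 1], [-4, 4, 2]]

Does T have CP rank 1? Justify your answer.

Yes

The mode-1 fibre T[:,0,1] = [-4, 2, 4] gives a = [2, -1, -2] (primitive direction); the mode-2 fibre T[0,:,1] = [-4, 4, 2] gives b = [2, -2, -1]; then c[k] = T[0,0,k] / (a[0]·b[0]) = [0, -4, 4] / 4 = [0, -1, 1].
Expanding [2, -1, -2] ⊗ [2, -2, -1] ⊗ [0, -1, 1] reproduces all 27 entries of T, so T = [2, -1, -2] ⊗ [2, -2, -1] ⊗ [0, -1, 1] and rank(T) ≤ 1.
Equivalently every frontal slice T[:,:,k] is c[k] times the rank-1 matrix [2, -1, -2] ⊗ [2, -2, -1]. So T has rank 1 (it is nonzero).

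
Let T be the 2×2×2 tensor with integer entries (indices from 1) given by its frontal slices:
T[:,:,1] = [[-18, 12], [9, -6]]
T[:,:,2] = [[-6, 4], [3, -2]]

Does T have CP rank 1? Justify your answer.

Yes

If T = a ⊗ b ⊗ c then every fibre of T is a multiple of the corresponding factor, so read the factors off the fibres through the nonzero entry T[1,1,1] = -18.
The mode-1 fibre T[:,1,1] = [-18, 9] gives a = [2, -1] (primitive direction); the mode-2 fibre T[1,:,1] = [-18, 12] gives b = [3, -2]; then c[k] = T[1,1,k] / (a[1]·b[1]) = [-18, -6] / 6 = [-3, -1].
Expanding [2, -1] ⊗ [3, -2] ⊗ [-3, -1] reproduces all 8 entries of T, so T = [2, -1] ⊗ [3, -2] ⊗ [-3, -1] and rank(T) ≤ 1.
Equivalently every frontal slice T[:,:,k] is c[k] times the rank-1 matrix [2, -1] ⊗ [3, -2]. So T has rank 1 (it is nonzero).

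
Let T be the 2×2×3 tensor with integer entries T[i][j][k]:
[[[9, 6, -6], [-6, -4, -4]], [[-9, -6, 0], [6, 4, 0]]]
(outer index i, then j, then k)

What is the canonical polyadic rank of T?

2

Lower bound: the mode-1 unfolding of T (rows indexed by i, columns by (j,k) = (0,0), (0,1), (0,2), (1,0), (1,1), (1,2)) is [[9, 6, -6, -6, -4, -4], [-9, -6, 0, 6, 4, 0]].
There the 2×2 minor on rows i ∈ {0, 1}, columns (j,k) ∈ {(0,0), (0,2)} is det [[9, -6], [-9, 0]] = -54 ≠ 0, so this unfolding has rank ≥ 2; CP rank is at least every unfolding rank, so rank(T) ≥ 2. (This is only a lower bound: in general the CP rank may exceed every unfolding rank, so we still need to exhibit 2 rank-1 terms summing to T.)
Upper bound — finding two terms. Write S_k = T[:,:,k] for the frontal slices: S₀ = [[9, -6], [-9, 6]], S₁ = [[6, -4], [-6, 4]], S₂ = [[-6, -4], [0, 0]].
If T = a₁ ⊗ b₁ ⊗ c₁ + a₂ ⊗ b₂ ⊗ c₂ then each S_k = c₁[k]·a₁b₁ᵀ + c₂[k]·a₂b₂ᵀ. S₀ and S₂ are linearly independent, so a₁b₁ᵀ and a₂b₂ᵀ must span the same plane of matrices: they are the rank-1 matrices of the form x·S₀ + y·S₂.
det(x·S₀ + y·S₂) is −72·xy = (-72)·(y)(x), vanishing at (x:y) = (1:0) and (0:1).
M₁ = S₀ = [[9, -6], [-9, 6]] = 3·[1, -1][3, -2]ᵀ and M₂ = S₂ = [[-6, -4], [0, 0]] = (-2)·[1, 0][3, 2]ᵀ, so take a₁ = [1, -1], b₁ = [3, -2], a₂ = [1, 0], b₂ = [3, 2].
Each slice is an integer combination of E₁ = a₁b₁ᵀ and E₂ = a₂b₂ᵀ: S₀ = 3·E₁, S₁ = 2·E₁, S₂ = −2·E₂; reading off coefficients, c₁ = [3, 2, 0] and c₂ = [0, 0, -2].
Hence T = [1, -1] ⊗ [3, -2] ⊗ [3, 2, 0] + [1, 0] ⊗ [3, 2] ⊗ [0, 0, -2], so rank(T) ≤ 2.
These bounds meet, so rank(T) = 2.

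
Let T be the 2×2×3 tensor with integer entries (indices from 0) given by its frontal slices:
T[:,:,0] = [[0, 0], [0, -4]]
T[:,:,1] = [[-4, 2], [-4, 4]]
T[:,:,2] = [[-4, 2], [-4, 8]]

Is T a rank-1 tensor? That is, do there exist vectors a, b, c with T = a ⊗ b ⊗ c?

No

The mode-2 unfolding of T (rows indexed by j, columns by (i,k) = (0,0), (0,1), (0,2), (1,0), (1,1), (1,2)) is [[0, -4, -4, 0, -4, -4], [0, 2, 2, -4, 4, 8]].
There the 2×2 minor on rows j ∈ {0, 1}, columns (i,k) ∈ {(0,1), (1,0)} is det [[-4, 0], [2, -4]] = 16 ≠ 0, so this unfolding has rank ≥ 2; CP rank is at least every unfolding rank, so rank(T) ≥ 2.
In particular rank(T) ≥ 2 > 1, so T is not rank-1.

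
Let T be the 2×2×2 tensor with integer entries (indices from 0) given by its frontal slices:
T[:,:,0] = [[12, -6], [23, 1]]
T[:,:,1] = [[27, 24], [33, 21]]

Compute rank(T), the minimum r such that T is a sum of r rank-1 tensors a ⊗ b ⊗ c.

Lower bound: the mode-3 unfolding of T (rows indexed by k, columns by (i,j) = (0,0), (0,1), (1,0), (1,1)) is [[12, -6, 23, 1], [27, 24, 33, 21]].
There the 2×2 minor on rows k ∈ {0, 1}, columns (i,j) ∈ {(0,0), (0,1)} is det [[12, -6], [27, 24]] = 450 ≠ 0, so this unfolding has rank ≥ 2; CP rank is at least every unfolding rank, so rank(T) ≥ 2. (Flattening ranks never certify an upper bound on CP rank; for that we must actually write T with 2 rank-1 terms.)
Upper bound — finding two terms. Write S_k = T[:,:,k] for the frontal slices: S₀ = [[12, -6], [23, 1]], S₁ = [[27, 24], [33, 21]].
If T = a₁ ⊗ b₁ ⊗ c₁ + a₂ ⊗ b₂ ⊗ c₂ then each S_k = c₁[k]·a₁b₁ᵀ + c₂[k]·a₂b₂ᵀ. S₀ and S₁ are linearly independent, so a₁b₁ᵀ and a₂b₂ᵀ must span the same plane of matrices: they are the rank-1 matrices of the form x·S₀ + y·S₁.
det(x·S₀ + y·S₁) is 150·x² − 75·xy − 225·y² = 75·(2·x − 3·y)(x + y), vanishing at (x:y) = (3:2) and (1:-1).
M₁ = 3·S₀ + 2·S₁ = [[90, 30], [135, 45]] = 15·[2, 3][3, 1]ᵀ and M₂ = S₀ − S₁ = [[-15, -30], [-10, -20]] = (-5)·[3, 2][1, 2]ᵀ, so take a₁ = [2, 3], b₁ = [3, 1], a₂ = [3, 2], b₂ = [1, 2].
Each slice is an integer combination of E₁ = a₁b₁ᵀ and E₂ = a₂b₂ᵀ: S₀ = 3·E₁ − 2·E₂, S₁ = 3·E₁ + 3·E₂; reading off coefficients, c₁ = [3, 3] and c₂ = [-2, 3].
Hence T = [2, 3] ⊗ [3, 1] ⊗ [3, 3] + [3, 2] ⊗ [1, 2] ⊗ [-2, 3], so rank(T) ≤ 2.
These bounds meet, so rank(T) = 2.

2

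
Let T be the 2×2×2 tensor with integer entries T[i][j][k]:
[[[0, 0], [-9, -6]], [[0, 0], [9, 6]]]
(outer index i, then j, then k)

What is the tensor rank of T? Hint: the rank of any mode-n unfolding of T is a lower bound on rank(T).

1

Lower bound: T ≠ 0 (e.g. T[0,1,0] = -9), so rank(T) ≥ 1.
Upper bound: if T = a ⊗ b ⊗ c then every fibre of T is a multiple of the corresponding factor, so read the factors off the fibres through the nonzero entry T[0,1,0] = -9.
The mode-1 fibre T[:,1,0] = [-9, 9] gives a = [1, -1] (primitive direction); the mode-2 fibre T[0,:,0] = [0, -9] gives b = [0, 1]; then c[k] = T[0,1,k] / (a[0]·b[1]) = [-9, -6] / 1 = [-9, -6].
Expanding [1, -1] ⊗ [0, 1] ⊗ [-9, -6] reproduces all 8 entries of T, so T = [1, -1] ⊗ [0, 1] ⊗ [-9, -6] and rank(T) ≤ 1.
These bounds meet, so rank(T) = 1.
Check entry T[1,1,0] = 9: (-1)·(1)·(-9) = 9.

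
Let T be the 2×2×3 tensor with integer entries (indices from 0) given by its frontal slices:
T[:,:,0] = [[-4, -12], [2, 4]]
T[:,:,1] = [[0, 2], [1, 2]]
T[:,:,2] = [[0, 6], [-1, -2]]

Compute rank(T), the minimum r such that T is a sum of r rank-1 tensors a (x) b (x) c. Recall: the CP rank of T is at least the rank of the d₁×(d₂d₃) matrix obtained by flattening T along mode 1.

3

Lower bound: the mode-3 unfolding of T (rows indexed by k, columns by (i,j) = (0,0), (0,1), (1,0), (1,1)) is [[-4, -12, 2, 4], [0, 2, 1, 2], [0, 6, -1, -2]].
There the 3×3 minor on rows k ∈ {0, 1, 2}, columns (i,j) ∈ {(0,0), (0,1), (1,0)} is det [[-4, -12, 2], [0, 2, 1], [0, 6, -1]] = 32 ≠ 0, so this unfolding has rank ≥ 3; CP rank is at least every unfolding rank, so rank(T) ≥ 3. (Unfolding ranks only ever bound the CP rank from below — rank(T) can be strictly larger than all of them — so the matching upper bound has to come from an explicit 3-term decomposition.)
Upper bound: T is a sum of 3 rank-1 terms, T = [1, 0] (x) [1, -1] (x) [2, -2, -2] + [1, 0] (x) [1, 1] (x) [-2, 4, 0] + [2, -1] (x) [1, 2] (x) [-2, -1, 1] (written with every a and b primitive with positive leading entry and the scale carried by c; CP decompositions are not unique, and this one is verified by expanding entrywise), so rank(T) ≤ 3.
These bounds meet, so rank(T) = 3.
Check entry T[1,0,1] = 1: (0)·(1)·(-2) + (0)·(1)·(4) + (-1)·(1)·(-1) = 1.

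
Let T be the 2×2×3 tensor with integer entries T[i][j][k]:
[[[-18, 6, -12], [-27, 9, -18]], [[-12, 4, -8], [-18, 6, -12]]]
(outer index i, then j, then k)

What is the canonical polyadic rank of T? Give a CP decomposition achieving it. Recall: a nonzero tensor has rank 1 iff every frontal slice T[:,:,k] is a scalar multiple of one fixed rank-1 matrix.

Lower bound: T ≠ 0 (e.g. T[0,0,0] = -18), so rank(T) ≥ 1.
Upper bound: the mode-1 fibre T[:,0,0] = [-18, -12] gives a = [3, 2] (primitive direction); the mode-2 fibre T[0,:,0] = [-18, -27] gives b = [2, 3]; then c[k] = T[0,0,k] / (a[0]·b[0]) = [-18, 6, -12] / 6 = [-3, 1, -2].
Expanding [3, 2] (x) [2, 3] (x) [-3, 1, -2] reproduces all 12 entries of T, so T = [3, 2] (x) [2, 3] (x) [-3, 1, -2] and rank(T) ≤ 1.
These bounds meet, so rank(T) = 1.

rank(T) = 1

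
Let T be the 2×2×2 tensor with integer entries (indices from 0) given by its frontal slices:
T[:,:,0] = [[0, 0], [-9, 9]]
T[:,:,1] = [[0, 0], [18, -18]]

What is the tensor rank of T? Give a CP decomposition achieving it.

Lower bound: T ≠ 0 (e.g. T[1,0,0] = -9), so rank(T) ≥ 1.
Upper bound: if T = a ⊗ b ⊗ c then every fibre of T is a multiple of the corresponding factor, so read the factors off the fibres through the nonzero entry T[1,0,0] = -9.
The mode-1 fibre T[:,0,0] = [0, -9] gives a = [0, 1] (primitive direction); the mode-2 fibre T[1,:,0] = [-9, 9] gives b = [1, -1]; then c[k] = T[1,0,k] / (a[1]·b[0]) = [-9, 18] / 1 = [-9, 18].
Expanding [0, 1] ⊗ [1, -1] ⊗ [-9, 18] reproduces all 8 entries of T, so T = [0, 1] ⊗ [1, -1] ⊗ [-9, 18] and rank(T) ≤ 1.
These bounds meet, so rank(T) = 1.

rank(T) = 1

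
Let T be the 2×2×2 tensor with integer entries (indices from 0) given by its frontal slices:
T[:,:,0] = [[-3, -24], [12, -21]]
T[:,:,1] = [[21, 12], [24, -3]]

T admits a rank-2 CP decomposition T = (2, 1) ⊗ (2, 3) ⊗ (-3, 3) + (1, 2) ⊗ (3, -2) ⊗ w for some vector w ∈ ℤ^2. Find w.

w = (3, 3)

Subtract the known terms from T to get the rank-1 residual R = (1, 2) ⊗ (3, -2) ⊗ w, so R[i,j,k] = a[i]·b[j]·w[k]. Pick indices with nonzero a[0]·b[0] = (1)·(3) = 3. Only the fibre through (0,0,·) is needed: R[0,0,:] = T[0,0,:] − Σₗ aₗ[0]bₗ[0]cₗ = [-3, 21] − (2)·(2)·(-3, 3) = [9, 9]. Then w[k] = R[0,0,k] / 3 for each k, giving w = [9, 9] / 3 = (3, 3).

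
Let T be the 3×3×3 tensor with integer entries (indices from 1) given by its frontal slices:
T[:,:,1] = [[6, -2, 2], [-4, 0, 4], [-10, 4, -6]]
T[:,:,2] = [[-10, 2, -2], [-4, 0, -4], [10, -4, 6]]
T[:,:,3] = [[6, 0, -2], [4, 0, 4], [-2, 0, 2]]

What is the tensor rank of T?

3

Lower bound: the mode-2 unfolding of T (rows indexed by j, columns by (i,k) = (1,1), (1,2), (1,3), (2,1), (2,2), (2,3), (3,1), (3,2), (3,3)) is [[6, -10, 6, -4, -4, 4, -10, 10, -2], [-2, 2, 0, 0, 0, 0, 4, -4, 0], [2, -2, -2, 4, -4, 4, -6, 6, 2]].
There the 3×3 minor on rows j ∈ {1, 2, 3}, columns (i,k) ∈ {(1,1), (1,2), (1,3)} is det [[6, -10, 6], [-2, 2, 0], [2, -2, -2]] = 16 ≠ 0, so this unfolding has rank ≥ 3; CP rank is at least every unfolding rank, so rank(T) ≥ 3. (This is only a lower bound: in general the CP rank may exceed every unfolding rank, so we still need to exhibit 3 rank-1 terms summing to T.)
Upper bound: T is a sum of 3 rank-1 terms, T = [1, -2, -1] ∘ [1, 0, -1] ∘ [2, -2, 2] + [1, 0, -2] ∘ [2, -1, 2] ∘ [2, -2, 0] + [1, 2, 0] ∘ [1, 0, 0] ∘ [0, -4, 4] (one valid choice — decompositions are not unique — normalised so each a, b is primitive with positive first nonzero entry; check it by expanding all entries), so rank(T) ≤ 3.
These bounds meet, so rank(T) = 3.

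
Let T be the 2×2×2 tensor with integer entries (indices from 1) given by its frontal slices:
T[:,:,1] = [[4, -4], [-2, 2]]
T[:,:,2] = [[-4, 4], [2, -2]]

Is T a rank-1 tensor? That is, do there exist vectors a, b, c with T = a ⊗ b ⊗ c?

If T = a ⊗ b ⊗ c then every fibre of T is a multiple of the corresponding factor, so read the factors off the fibres through the nonzero entry T[1,1,1] = 4.
The mode-1 fibre T[:,1,1] = [4, -2] gives a = [2, -1] (primitive direction); the mode-2 fibre T[1,:,1] = [4, -4] gives b = [1, -1]; then c[k] = T[1,1,k] / (a[1]·b[1]) = [4, -4] / 2 = [2, -2].
Expanding [2, -1] ⊗ [1, -1] ⊗ [2, -2] reproduces all 8 entries of T, so T = [2, -1] ⊗ [1, -1] ⊗ [2, -2] and rank(T) ≤ 1.
Equivalently every frontal slice T[:,:,k] is c[k] times the rank-1 matrix [2, -1] ⊗ [1, -1]. So T has rank 1 (it is nonzero).

Yes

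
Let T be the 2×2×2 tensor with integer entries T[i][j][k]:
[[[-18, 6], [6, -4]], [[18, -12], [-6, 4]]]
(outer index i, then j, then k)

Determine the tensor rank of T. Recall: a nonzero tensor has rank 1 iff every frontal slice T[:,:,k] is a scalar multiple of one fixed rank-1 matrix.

2

Lower bound: the mode-2 unfolding of T (rows indexed by j, columns by (i,k) = (0,0), (0,1), (1,0), (1,1)) is [[-18, 6, 18, -12], [6, -4, -6, 4]].
There the 2×2 minor on rows j ∈ {0, 1}, columns (i,k) ∈ {(0,0), (0,1)} is det [[-18, 6], [6, -4]] = 36 ≠ 0, so this unfolding has rank ≥ 2; CP rank is at least every unfolding rank, so rank(T) ≥ 2. (Unfolding ranks only ever bound the CP rank from below — rank(T) can be strictly larger than all of them — so the matching upper bound has to come from an explicit 2-term decomposition.)
Upper bound — finding two terms. Write S_k = T[:,:,k] for the frontal slices: S₀ = [[-18, 6], [18, -6]], S₁ = [[6, -4], [-12, 4]].
If T = a₁ ⊗ b₁ ⊗ c₁ + a₂ ⊗ b₂ ⊗ c₂ then each S_k = c₁[k]·a₁b₁ᵀ + c₂[k]·a₂b₂ᵀ. S₀ and S₁ are linearly independent, so a₁b₁ᵀ and a₂b₂ᵀ must span the same plane of matrices: they are the rank-1 matrices of the form x·S₀ + y·S₁.
det(x·S₀ + y·S₁) is 36·xy − 24·y² = 12·(3·x − 2·y)(y), vanishing at (x:y) = (2:3) and (1:0).
M₁ = 2·S₀ + 3·S₁ = [[-18, 0], [0, 0]] = (-18)·[1, 0][1, 0]ᵀ and M₂ = S₀ = [[-18, 6], [18, -6]] = (-6)·[1, -1][3, -1]ᵀ, so take a₁ = [1, 0], b₁ = [1, 0], a₂ = [1, -1], b₂ = [3, -1].
Each slice is an integer combination of E₁ = a₁b₁ᵀ and E₂ = a₂b₂ᵀ: S₀ = −6·E₂, S₁ = −6·E₁ + 4·E₂; reading off coefficients, c₁ = [0, -6] and c₂ = [-6, 4].
Hence T = [1, 0] ⊗ [1, 0] ⊗ [0, -6] + [1, -1] ⊗ [3, -1] ⊗ [-6, 4], so rank(T) ≤ 2.
These bounds meet, so rank(T) = 2.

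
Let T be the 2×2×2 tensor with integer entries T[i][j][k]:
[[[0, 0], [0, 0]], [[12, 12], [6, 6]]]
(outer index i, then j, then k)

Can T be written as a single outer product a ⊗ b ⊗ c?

Yes

If T = a ⊗ b ⊗ c then every fibre of T is a multiple of the corresponding factor, so read the factors off the fibres through the nonzero entry T[1,0,0] = 12.
The mode-1 fibre T[:,0,0] = [0, 12] gives a = (0, 1) (primitive direction); the mode-2 fibre T[1,:,0] = [12, 6] gives b = (2, 1); then c[k] = T[1,0,k] / (a[1]·b[0]) = [12, 12] / 2 = (6, 6).
Expanding (0, 1) ⊗ (2, 1) ⊗ (6, 6) reproduces all 8 entries of T, so T = (0, 1) ⊗ (2, 1) ⊗ (6, 6) and rank(T) ≤ 1.
Equivalently every frontal slice T[:,:,k] is c[k] times the rank-1 matrix (0, 1) ⊗ (2, 1). So T has rank 1 (it is nonzero).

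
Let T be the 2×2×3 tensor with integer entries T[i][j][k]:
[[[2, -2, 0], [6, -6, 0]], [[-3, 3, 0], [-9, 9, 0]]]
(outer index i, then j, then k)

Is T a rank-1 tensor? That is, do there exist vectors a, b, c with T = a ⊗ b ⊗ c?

If T = a ⊗ b ⊗ c then every fibre of T is a multiple of the corresponding factor, so read the factors off the fibres through the nonzero entry T[0,0,0] = 2.
The mode-1 fibre T[:,0,0] = [2, -3] gives a = (2, -3) (primitive direction); the mode-2 fibre T[0,:,0] = [2, 6] gives b = (1, 3); then c[k] = T[0,0,k] / (a[0]·b[0]) = [2, -2, 0] / 2 = (1, -1, 0).
Expanding (2, -3) ⊗ (1, 3) ⊗ (1, -1, 0) reproduces all 12 entries of T, so T = (2, -3) ⊗ (1, 3) ⊗ (1, -1, 0) and rank(T) ≤ 1.
Equivalently every frontal slice T[:,:,k] is c[k] times the rank-1 matrix (2, -3) ⊗ (1, 3). So T has rank 1 (it is nonzero).

Yes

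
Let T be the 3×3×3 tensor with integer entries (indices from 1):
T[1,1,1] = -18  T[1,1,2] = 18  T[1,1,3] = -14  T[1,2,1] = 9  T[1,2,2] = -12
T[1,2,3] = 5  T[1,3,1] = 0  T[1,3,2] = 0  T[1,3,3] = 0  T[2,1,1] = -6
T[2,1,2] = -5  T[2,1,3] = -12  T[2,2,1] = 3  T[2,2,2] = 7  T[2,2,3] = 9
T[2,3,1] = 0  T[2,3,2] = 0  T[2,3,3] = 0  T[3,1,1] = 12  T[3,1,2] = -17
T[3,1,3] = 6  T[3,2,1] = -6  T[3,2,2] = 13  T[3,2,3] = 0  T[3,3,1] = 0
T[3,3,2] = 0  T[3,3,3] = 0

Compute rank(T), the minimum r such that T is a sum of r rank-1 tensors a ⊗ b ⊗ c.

2

Lower bound: the mode-2 unfolding of T (rows indexed by j, columns by (i,k) = (1,1), (1,2), (1,3), (2,1), (2,2), (2,3), (3,1), (3,2), (3,3)) is [[-18, 18, -14, -6, -5, -12, 12, -17, 6], [9, -12, 5, 3, 7, 9, -6, 13, 0], [0, 0, 0, 0, 0, 0, 0, 0, 0]].
There the 2×2 minor on rows j ∈ {1, 2}, columns (i,k) ∈ {(1,1), (1,2)} is det [[-18, 18], [9, -12]] = 54 ≠ 0, so this unfolding has rank ≥ 2; CP rank is at least every unfolding rank, so rank(T) ≥ 2. (This is only a lower bound: in general the CP rank may exceed every unfolding rank, so we still need to exhibit 2 rank-1 terms summing to T.)
Upper bound — finding two terms. Write S_k = T[:,:,k] for the frontal slices: S₁ = [[-18, 9, 0], [-6, 3, 0], [12, -6, 0]], S₂ = [[18, -12, 0], [-5, 7, 0], [-17, 13, 0]], S₃ = [[-14, 5, 0], [-12, 9, 0], [6, 0, 0]].
If T = a₁ ⊗ b₁ ⊗ c₁ + a₂ ⊗ b₂ ⊗ c₂ then each S_k = c₁[k]·a₁b₁ᵀ + c₂[k]·a₂b₂ᵀ. S₁ and S₂ are linearly independent, so a₁b₁ᵀ and a₂b₂ᵀ must span the same plane of matrices: they are the rank-1 matrices of the form x·S₁ + y·S₂.
The 2×2 minor of x·S₁ + y·S₂ on rows {1,2}, columns {1,2} is −99·xy + 66·y² = (-33)·(3·x − 2·y)(y), vanishing at (x:y) = (2:3) and (1:0).
M₁ = 2·S₁ + 3·S₂ = [[18, -18, 0], [-27, 27, 0], [-27, 27, 0]] = 9·(2, -3, -3)(1, -1, 0)ᵀ and M₂ = S₁ = [[-18, 9, 0], [-6, 3, 0], [12, -6, 0]] = (-3)·(3, 1, -2)(2, -1, 0)ᵀ, so take a₁ = (2, -3, -3), b₁ = (1, -1, 0), a₂ = (3, 1, -2), b₂ = (2, -1, 0).
Each slice is an integer combination of E₁ = a₁b₁ᵀ and E₂ = a₂b₂ᵀ: S₁ = −3·E₂, S₂ = 3·E₁ + 2·E₂, S₃ = 2·E₁ − 3·E₂; reading off coefficients, c₁ = (0, 3, 2) and c₂ = (-3, 2, -3).
Hence T = (2, -3, -3) ⊗ (1, -1, 0) ⊗ (0, 3, 2) + (3, 1, -2) ⊗ (2, -1, 0) ⊗ (-3, 2, -3), so rank(T) ≤ 2.
These bounds meet, so rank(T) = 2.
Check entry T[1,2,3] = 5: (2)·(-1)·(2) + (3)·(-1)·(-3) = 5.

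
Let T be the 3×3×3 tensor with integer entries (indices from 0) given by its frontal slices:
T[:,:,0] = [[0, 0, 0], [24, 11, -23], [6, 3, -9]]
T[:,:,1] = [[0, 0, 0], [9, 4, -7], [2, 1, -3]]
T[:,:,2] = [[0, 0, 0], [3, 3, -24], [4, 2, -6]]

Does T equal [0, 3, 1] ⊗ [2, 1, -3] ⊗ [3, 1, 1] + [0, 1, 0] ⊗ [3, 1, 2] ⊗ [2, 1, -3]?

Reconstruct entry (1,0,2) from the claimed factors: Σₗ aₗ[1]bₗ[0]cₗ[2] = (3)·(2)·(1) + (1)·(3)·(-3) = -3, but T[1,0,2] = 3. The claim is false.

No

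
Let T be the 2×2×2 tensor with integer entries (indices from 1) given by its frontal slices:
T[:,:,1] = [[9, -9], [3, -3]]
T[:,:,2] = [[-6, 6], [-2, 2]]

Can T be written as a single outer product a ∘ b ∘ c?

If T = a ∘ b ∘ c then every fibre of T is a multiple of the corresponding factor, so read the factors off the fibres through the nonzero entry T[1,1,1] = 9.
The mode-1 fibre T[:,1,1] = [9, 3] gives a = (3, 1) (primitive direction); the mode-2 fibre T[1,:,1] = [9, -9] gives b = (1, -1); then c[k] = T[1,1,k] / (a[1]·b[1]) = [9, -6] / 3 = (3, -2).
Expanding (3, 1) ∘ (1, -1) ∘ (3, -2) reproduces all 8 entries of T, so T = (3, 1) ∘ (1, -1) ∘ (3, -2) and rank(T) ≤ 1.
Equivalently every frontal slice T[:,:,k] is c[k] times the rank-1 matrix (3, 1) ∘ (1, -1). So T has rank 1 (it is nonzero).

Yes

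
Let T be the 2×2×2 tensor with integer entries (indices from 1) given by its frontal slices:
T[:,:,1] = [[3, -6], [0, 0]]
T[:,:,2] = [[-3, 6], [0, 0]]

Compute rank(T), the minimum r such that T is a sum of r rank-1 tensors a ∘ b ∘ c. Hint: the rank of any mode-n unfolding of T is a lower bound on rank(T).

Lower bound: T ≠ 0 (e.g. T[1,1,1] = 3), so rank(T) ≥ 1.
Upper bound: if T = a ∘ b ∘ c then every fibre of T is a multiple of the corresponding factor, so read the factors off the fibres through the nonzero entry T[1,1,1] = 3.
The mode-1 fibre T[:,1,1] = [3, 0] gives a = (1, 0) (primitive direction); the mode-2 fibre T[1,:,1] = [3, -6] gives b = (1, -2); then c[k] = T[1,1,k] / (a[1]·b[1]) = [3, -3] / 1 = (3, -3).
Expanding (1, 0) ∘ (1, -2) ∘ (3, -3) reproduces all 8 entries of T, so T = (1, 0) ∘ (1, -2) ∘ (3, -3) and rank(T) ≤ 1.
These bounds meet, so rank(T) = 1.
Check entry T[1,1,1] = 3: (1)·(1)·(3) = 3.

1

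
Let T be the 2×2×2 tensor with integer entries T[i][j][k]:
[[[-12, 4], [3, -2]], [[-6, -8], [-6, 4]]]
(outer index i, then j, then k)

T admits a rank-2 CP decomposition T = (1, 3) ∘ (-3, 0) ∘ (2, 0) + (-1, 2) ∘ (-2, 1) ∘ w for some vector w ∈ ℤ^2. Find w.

Subtract the known terms from T to get the rank-1 residual R = (-1, 2) ∘ (-2, 1) ∘ w, so R[i,j,k] = a[i]·b[j]·w[k]. Pick indices with nonzero a[0]·b[0] = (-1)·(-2) = 2. Only the fibre through (0,0,·) is needed: R[0,0,:] = T[0,0,:] − Σₗ aₗ[0]bₗ[0]cₗ = [-12, 4] − (1)·(-3)·(2, 0) = [-6, 4]. Then w[k] = R[0,0,k] / 2 for each k, giving w = [-6, 4] / 2 = (-3, 2).

w = (-3, 2)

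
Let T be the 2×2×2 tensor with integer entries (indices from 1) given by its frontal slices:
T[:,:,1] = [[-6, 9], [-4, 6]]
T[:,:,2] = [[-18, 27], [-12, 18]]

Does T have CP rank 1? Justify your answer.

Yes

If T = a ⊗ b ⊗ c then every fibre of T is a multiple of the corresponding factor, so read the factors off the fibres through the nonzero entry T[1,1,1] = -6.
The mode-1 fibre T[:,1,1] = [-6, -4] gives a = [3, 2] (primitive direction); the mode-2 fibre T[1,:,1] = [-6, 9] gives b = [2, -3]; then c[k] = T[1,1,k] / (a[1]·b[1]) = [-6, -18] / 6 = [-1, -3].
Expanding [3, 2] ⊗ [2, -3] ⊗ [-1, -3] reproduces all 8 entries of T, so T = [3, 2] ⊗ [2, -3] ⊗ [-1, -3] and rank(T) ≤ 1.
Equivalently every frontal slice T[:,:,k] is c[k] times the rank-1 matrix [3, 2] ⊗ [2, -3]. So T has rank 1 (it is nonzero).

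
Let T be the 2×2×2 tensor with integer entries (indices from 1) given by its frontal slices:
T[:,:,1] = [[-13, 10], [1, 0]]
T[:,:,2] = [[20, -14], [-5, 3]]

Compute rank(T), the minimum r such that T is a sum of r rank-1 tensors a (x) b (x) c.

2

Lower bound: the mode-2 unfolding of T (rows indexed by j, columns by (i,k) = (1,1), (1,2), (2,1), (2,2)) is [[-13, 20, 1, -5], [10, -14, 0, 3]].
There the 2×2 minor on rows j ∈ {1, 2}, columns (i,k) ∈ {(1,1), (1,2)} is det [[-13, 20], [10, -14]] = -18 ≠ 0, so this unfolding has rank ≥ 2; CP rank is at least every unfolding rank, so rank(T) ≥ 2. (Unfolding ranks only ever bound the CP rank from below — rank(T) can be strictly larger than all of them — so the matching upper bound has to come from an explicit 2-term decomposition.)
Upper bound — finding two terms. Write S_k = T[:,:,k] for the frontal slices: S₁ = [[-13, 10], [1, 0]], S₂ = [[20, -14], [-5, 3]].
If T = a₁ (x) b₁ (x) c₁ + a₂ (x) b₂ (x) c₂ then each S_k = c₁[k]·a₁b₁ᵀ + c₂[k]·a₂b₂ᵀ. S₁ and S₂ are linearly independent, so a₁b₁ᵀ and a₂b₂ᵀ must span the same plane of matrices: they are the rank-1 matrices of the form x·S₁ + y·S₂.
det(x·S₁ + y·S₂) is −10·x² + 25·xy − 10·y² = (-5)·(x − 2·y)(2·x − y), vanishing at (x:y) = (2:1) and (1:2).
M₁ = 2·S₁ + S₂ = [[-6, 6], [-3, 3]] = (-3)·[2, 1][1, -1]ᵀ and M₂ = S₁ + 2·S₂ = [[27, -18], [-9, 6]] = 3·[3, -1][3, -2]ᵀ, so take a₁ = [2, 1], b₁ = [1, -1], a₂ = [3, -1], b₂ = [3, -2].
Each slice is an integer combination of E₁ = a₁b₁ᵀ and E₂ = a₂b₂ᵀ: S₁ = −2·E₁ − E₂, S₂ = E₁ + 2·E₂; reading off coefficients, c₁ = [-2, 1] and c₂ = [-1, 2].
Hence T = [2, 1] (x) [1, -1] (x) [-2, 1] + [3, -1] (x) [3, -2] (x) [-1, 2], so rank(T) ≤ 2.
These bounds meet, so rank(T) = 2.
Check entry T[2,2,1] = 0: (1)·(-1)·(-2) + (-1)·(-2)·(-1) = 0.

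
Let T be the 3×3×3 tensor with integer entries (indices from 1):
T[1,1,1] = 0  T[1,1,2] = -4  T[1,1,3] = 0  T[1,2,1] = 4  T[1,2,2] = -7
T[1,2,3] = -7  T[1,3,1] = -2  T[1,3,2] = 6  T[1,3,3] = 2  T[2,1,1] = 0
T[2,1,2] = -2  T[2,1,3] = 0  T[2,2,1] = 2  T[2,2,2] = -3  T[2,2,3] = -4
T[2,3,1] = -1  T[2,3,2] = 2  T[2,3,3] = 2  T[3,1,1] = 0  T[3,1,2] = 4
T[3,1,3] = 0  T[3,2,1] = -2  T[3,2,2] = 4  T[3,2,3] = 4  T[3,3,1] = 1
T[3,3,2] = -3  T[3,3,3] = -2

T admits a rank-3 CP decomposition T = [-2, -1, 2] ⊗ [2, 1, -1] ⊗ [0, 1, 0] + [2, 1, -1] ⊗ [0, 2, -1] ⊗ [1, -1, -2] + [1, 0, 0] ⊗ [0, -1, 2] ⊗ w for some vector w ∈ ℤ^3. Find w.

Subtract the known terms from T to get the rank-1 residual R = [1, 0, 0] ⊗ [0, -1, 2] ⊗ w, so R[i,j,k] = a[i]·b[j]·w[k]. Pick indices with nonzero a[1]·b[2] = (1)·(-1) = -1. Only the fibre through (1,2,·) is needed: R[1,2,:] = T[1,2,:] − Σₗ aₗ[1]bₗ[2]cₗ = [4, -7, -7] − (-2)·(1)·[0, 1, 0] − (2)·(2)·[1, -1, -2] = [0, -1, 1]. Then w[k] = R[1,2,k] / -1 for each k, giving w = [0, -1, 1] / -1 = [0, 1, -1].

w = [0, 1, -1]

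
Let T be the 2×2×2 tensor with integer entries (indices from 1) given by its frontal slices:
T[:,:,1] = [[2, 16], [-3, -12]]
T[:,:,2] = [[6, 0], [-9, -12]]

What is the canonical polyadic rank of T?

2

Lower bound: the mode-2 unfolding of T (rows indexed by j, columns by (i,k) = (1,1), (1,2), (2,1), (2,2)) is [[2, 6, -3, -9], [16, 0, -12, -12]].
There the 2×2 minor on rows j ∈ {1, 2}, columns (i,k) ∈ {(1,1), (1,2)} is det [[2, 6], [16, 0]] = -96 ≠ 0, so this unfolding has rank ≥ 2; CP rank is at least every unfolding rank, so rank(T) ≥ 2. (Unfolding ranks only ever bound the CP rank from below — rank(T) can be strictly larger than all of them — so the matching upper bound has to come from an explicit 2-term decomposition.)
Upper bound — finding two terms. Write S_k = T[:,:,k] for the frontal slices: S₁ = [[2, 16], [-3, -12]], S₂ = [[6, 0], [-9, -12]].
If T = a₁ ⊗ b₁ ⊗ c₁ + a₂ ⊗ b₂ ⊗ c₂ then each S_k = c₁[k]·a₁b₁ᵀ + c₂[k]·a₂b₂ᵀ. S₁ and S₂ are linearly independent, so a₁b₁ᵀ and a₂b₂ᵀ must span the same plane of matrices: they are the rank-1 matrices of the form x·S₁ + y·S₂.
det(x·S₁ + y·S₂) is 24·x² + 48·xy − 72·y² = 24·(x + 3·y)(x − y), vanishing at (x:y) = (3:-1) and (1:1).
M₁ = 3·S₁ − S₂ = [[0, 48], [0, -24]] = 24·[2, -1][0, 1]ᵀ and M₂ = S₁ + S₂ = [[8, 16], [-12, -24]] = 4·[2, -3][1, 2]ᵀ, so take a₁ = [2, -1], b₁ = [0, 1], a₂ = [2, -3], b₂ = [1, 2].
Each slice is an integer combination of E₁ = a₁b₁ᵀ and E₂ = a₂b₂ᵀ: S₁ = 6·E₁ + E₂, S₂ = −6·E₁ + 3·E₂; reading off coefficients, c₁ = [6, -6] and c₂ = [1, 3].
Hence T = [2, -1] ⊗ [0, 1] ⊗ [6, -6] + [2, -3] ⊗ [1, 2] ⊗ [1, 3], so rank(T) ≤ 2.
These bounds meet, so rank(T) = 2.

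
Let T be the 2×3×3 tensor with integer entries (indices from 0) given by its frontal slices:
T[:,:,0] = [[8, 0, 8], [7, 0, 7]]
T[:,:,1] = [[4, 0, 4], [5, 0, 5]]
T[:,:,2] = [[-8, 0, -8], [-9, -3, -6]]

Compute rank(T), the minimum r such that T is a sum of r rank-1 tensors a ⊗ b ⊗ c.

Lower bound: the mode-3 unfolding of T (rows indexed by k, columns by (i,j) = (0,0), (0,1), (0,2), (1,0), (1,1), (1,2)) is [[8, 0, 8, 7, 0, 7], [4, 0, 4, 5, 0, 5], [-8, 0, -8, -9, -3, -6]].
There the 3×3 minor on rows k ∈ {0, 1, 2}, columns (i,j) ∈ {(0,0), (1,0), (1,1)} is det [[8, 7, 0], [4, 5, 0], [-8, -9, -3]] = -36 ≠ 0, so this unfolding has rank ≥ 3; CP rank is at least every unfolding rank, so rank(T) ≥ 3. (Flattening ranks never certify an upper bound on CP rank; for that we must actually write T with 3 rank-1 terms.)
Upper bound: T is a sum of 3 rank-1 terms, T = [0, 1] ⊗ [0, 1, -1] ⊗ [1, -1, -2] + [0, 1] ⊗ [1, 1, 0] ⊗ [-1, 1, -1] + [1, 1] ⊗ [1, 0, 1] ⊗ [8, 4, -8] (one valid choice — decompositions are not unique — normalised so each a, b is primitive with positive first nonzero entry; check it by expanding all entries), so rank(T) ≤ 3.
These bounds meet, so rank(T) = 3.
Check entry T[1,1,2] = -3: (1)·(1)·(-2) + (1)·(1)·(-1) + (1)·(0)·(-8) = -3.

3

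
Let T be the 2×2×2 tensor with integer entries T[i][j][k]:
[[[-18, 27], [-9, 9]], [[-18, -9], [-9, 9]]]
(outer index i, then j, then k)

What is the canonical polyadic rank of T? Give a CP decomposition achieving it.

rank(T) = 2

Lower bound: the mode-2 unfolding of T (rows indexed by j, columns by (i,k) = (0,0), (0,1), (1,0), (1,1)) is [[-18, 27, -18, -9], [-9, 9, -9, 9]].
There the 2×2 minor on rows j ∈ {0, 1}, columns (i,k) ∈ {(0,0), (0,1)} is det [[-18, 27], [-9, 9]] = 81 ≠ 0, so this unfolding has rank ≥ 2; CP rank is at least every unfolding rank, so rank(T) ≥ 2. (Flattening ranks never certify an upper bound on CP rank; for that we must actually write T with 2 rank-1 terms.)
Upper bound — finding two terms. Write S_k = T[:,:,k] for the frontal slices: S₀ = [[-18, -9], [-18, -9]], S₁ = [[27, 9], [-9, 9]].
If T = a₁ ⊗ b₁ ⊗ c₁ + a₂ ⊗ b₂ ⊗ c₂ then each S_k = c₁[k]·a₁b₁ᵀ + c₂[k]·a₂b₂ᵀ. S₀ and S₁ are linearly independent, so a₁b₁ᵀ and a₂b₂ᵀ must span the same plane of matrices: they are the rank-1 matrices of the form x·S₀ + y·S₁.
det(x·S₀ + y·S₁) is −324·xy + 324·y² = (-324)·(x − y)(y), vanishing at (x:y) = (1:1) and (1:0).
M₁ = S₀ + S₁ = [[9, 0], [-27, 0]] = 9·[1, -3][1, 0]ᵀ and M₂ = S₀ = [[-18, -9], [-18, -9]] = (-9)·[1, 1][2, 1]ᵀ, so take a₁ = [1, -3], b₁ = [1, 0], a₂ = [1, 1], b₂ = [2, 1].
Each slice is an integer combination of E₁ = a₁b₁ᵀ and E₂ = a₂b₂ᵀ: S₀ = −9·E₂, S₁ = 9·E₁ + 9·E₂; reading off coefficients, c₁ = [0, 9] and c₂ = [-9, 9].
Hence T = [1, -3] ⊗ [1, 0] ⊗ [0, 9] + [1, 1] ⊗ [2, 1] ⊗ [-9, 9], so rank(T) ≤ 2.
These bounds meet, so rank(T) = 2.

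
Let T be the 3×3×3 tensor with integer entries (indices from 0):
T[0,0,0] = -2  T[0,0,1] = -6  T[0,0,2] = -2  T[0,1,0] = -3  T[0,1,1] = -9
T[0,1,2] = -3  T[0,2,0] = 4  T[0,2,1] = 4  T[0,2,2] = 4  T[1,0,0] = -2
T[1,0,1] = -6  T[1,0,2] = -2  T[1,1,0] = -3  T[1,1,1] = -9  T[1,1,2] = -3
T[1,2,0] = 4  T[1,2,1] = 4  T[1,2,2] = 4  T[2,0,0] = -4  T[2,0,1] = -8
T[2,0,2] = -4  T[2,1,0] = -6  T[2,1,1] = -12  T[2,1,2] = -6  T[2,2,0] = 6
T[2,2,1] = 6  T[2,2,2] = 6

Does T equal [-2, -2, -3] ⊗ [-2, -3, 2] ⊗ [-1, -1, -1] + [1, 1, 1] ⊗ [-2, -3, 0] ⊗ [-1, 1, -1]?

Reconstruct entrywise from the claimed factors. For example, T[0,2,2] = 4 and Σₗ aₗ[0]bₗ[2]cₗ[2] = (-2)·(2)·(-1) + (1)·(0)·(-1) = 4; checking all 27 entries, every one matches. The claim holds.

Yes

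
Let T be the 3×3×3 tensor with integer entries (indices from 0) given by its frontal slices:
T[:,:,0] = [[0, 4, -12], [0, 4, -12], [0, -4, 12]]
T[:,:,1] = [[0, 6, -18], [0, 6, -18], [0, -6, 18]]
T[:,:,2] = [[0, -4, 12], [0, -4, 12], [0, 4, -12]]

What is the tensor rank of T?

Lower bound: T ≠ 0 (e.g. T[0,1,0] = 4), so rank(T) ≥ 1.
Upper bound: if T = a (x) b (x) c then every fibre of T is a multiple of the corresponding factor, so read the factors off the fibres through the nonzero entry T[0,1,0] = 4.
The mode-1 fibre T[:,1,0] = [4, 4, -4] gives a = [1, 1, -1] (primitive direction); the mode-2 fibre T[0,:,0] = [0, 4, -12] gives b = [0, 1, -3]; then c[k] = T[0,1,k] / (a[0]·b[1]) = [4, 6, -4] / 1 = [4, 6, -4].
Expanding [1, 1, -1] (x) [0, 1, -3] (x) [4, 6, -4] reproduces all 27 entries of T, so T = [1, 1, -1] (x) [0, 1, -3] (x) [4, 6, -4] and rank(T) ≤ 1.
These bounds meet, so rank(T) = 1.
Check entry T[0,1,1] = 6: (1)·(1)·(6) = 6.

1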